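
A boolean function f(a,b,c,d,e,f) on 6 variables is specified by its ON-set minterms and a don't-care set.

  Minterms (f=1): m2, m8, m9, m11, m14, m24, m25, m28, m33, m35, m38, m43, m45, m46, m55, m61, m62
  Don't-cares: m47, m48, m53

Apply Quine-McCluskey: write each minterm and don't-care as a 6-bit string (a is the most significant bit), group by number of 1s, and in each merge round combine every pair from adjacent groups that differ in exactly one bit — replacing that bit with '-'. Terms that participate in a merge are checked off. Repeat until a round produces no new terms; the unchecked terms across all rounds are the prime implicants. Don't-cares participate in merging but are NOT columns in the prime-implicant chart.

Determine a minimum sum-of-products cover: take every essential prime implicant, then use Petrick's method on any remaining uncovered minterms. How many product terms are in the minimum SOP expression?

size-2^0 implicants → 000010  001000(✓)  001001(✓)  001011(✓)  001110(✓)  011000(✓)  011001(✓)  011100(✓)  100001(✓)  100011(✓)  100110(✓)  101011(✓)  101101(✓)  101110(✓)  101111(✓)  110000  110101(✓)  110111(✓)  111101(✓)  111110(✓)
size-2^1 implicants → -01011  -01110  0-1000(✓)  0-1001(✓)  0010-1  00100-(✓)  011-00  01100-(✓)  1-1101  1-1110  10-011  10-110  1000-1  101-11  1011-1  10111-  11-101  1101-1
size-2^2 implicants → 0-100-
Unchecked terms (primes): -01011, -01110, 0-100-, 000010, 0010-1, 011-00, 1-1101, 1-1110, 10-011, 10-110, 1000-1, 101-11, 1011-1, 10111-, 11-101, 110000, 1101-1
Minterm coverage:
  m2 ⊆ 000010 [E]
  m8 ⊆ 0-100- [E]
  m9 ⊆ 0-100-,0010-1
  m11 ⊆ -01011,0010-1
  m14 ⊆ -01110 [E]
  m24 ⊆ 0-100-,011-00
  m25 ⊆ 0-100- [E]
  m28 ⊆ 011-00 [E]
  m33 ⊆ 1000-1 [E]
  m35 ⊆ 10-011,1000-1
  m38 ⊆ 10-110 [E]
  m43 ⊆ -01011,10-011,101-11
  m45 ⊆ 1-1101,1011-1
  m46 ⊆ -01110,1-1110,10-110,10111-
  m55 ⊆ 1101-1 [E]
  m61 ⊆ 1-1101,11-101
  m62 ⊆ 1-1110 [E]
E = {-01110, 0-100-, 000010, 011-00, 1-1110, 10-110, 1000-1, 1101-1}
Petrick residual → -01011, 1-1101
Cover = b'cd'ef + b'cdef' + a'cd'e' + a'b'c'd'ef' + a'bce'f' + acde'f + acdef' + ab'def' + ab'c'd'f + abc'df  |cover|=10

10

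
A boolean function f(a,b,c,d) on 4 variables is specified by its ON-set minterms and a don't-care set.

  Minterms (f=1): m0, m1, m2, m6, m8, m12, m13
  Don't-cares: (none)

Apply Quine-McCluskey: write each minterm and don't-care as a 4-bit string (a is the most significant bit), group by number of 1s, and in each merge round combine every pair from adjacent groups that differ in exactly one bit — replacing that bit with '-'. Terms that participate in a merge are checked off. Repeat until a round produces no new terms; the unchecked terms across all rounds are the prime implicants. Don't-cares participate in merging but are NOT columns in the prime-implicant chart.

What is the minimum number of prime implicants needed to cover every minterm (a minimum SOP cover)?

4

[col 0] 0000*, 0001*, 0010*, 0110*, 1000*, 1100*, 1101*
[col 1] -000, 0-10, 00-0, 000-, 1-00, 110-
Prime implicants: -000, 0-10, 00-0, 000-, 1-00, 110-
PI chart (minterm → PIs covering it):
  0 | -000,00-0,000-
  1 | 000-  (sole → essential)
  2 | 0-10,00-0
  6 | 0-10  (sole → essential)
  8 | -000,1-00
  12 | 1-00,110-
  13 | 110-  (sole → essential)
Essential prime implicants: 0-10, 000-, 110-
Petrick residual → -000
Minimum SOP uses 4 PIs: b'c'd' + a'cd' + a'b'c' + abc'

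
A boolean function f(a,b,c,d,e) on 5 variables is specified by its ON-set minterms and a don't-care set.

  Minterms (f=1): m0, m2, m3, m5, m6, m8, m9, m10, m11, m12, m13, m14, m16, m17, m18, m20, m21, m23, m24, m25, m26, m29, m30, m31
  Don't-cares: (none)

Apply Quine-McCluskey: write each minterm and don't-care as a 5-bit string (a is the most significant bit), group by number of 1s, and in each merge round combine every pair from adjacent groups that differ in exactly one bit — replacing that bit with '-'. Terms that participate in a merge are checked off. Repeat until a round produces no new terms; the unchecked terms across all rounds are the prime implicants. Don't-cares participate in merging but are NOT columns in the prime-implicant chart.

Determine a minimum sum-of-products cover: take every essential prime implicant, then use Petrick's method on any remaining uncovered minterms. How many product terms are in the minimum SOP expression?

9

[col 0] 00000*, 00010*, 00011*, 00101*, 00110*, 01000*, 01001*, 01010*, 01011*, 01100*, 01101*, 01110*, 10000*, 10001*, 10010*, 10100*, 10101*, 10111*, 11000*, 11001*, 11010*, 11101*, 11110*, 11111*
[col 1] -0000*, -0010*, -0101*, -1000*, -1001*, -1010*, -1101*, -1110*, 0-000*, 0-010*, 0-011*, 0-101*, 0-110*, 00-10*, 000-0*, 0001-*, 01-00*, 01-01*, 01-10*, 010-0*, 010-1*, 0100-*, 0101-*, 011-0*, 0110-*, 1-000*, 1-001*, 1-010*, 1-101*, 1-111*, 10-00*, 10-01*, 100-0*, 1000-*, 101-1*, 1010-*, 11-01*, 11-10*, 110-0*, 1100-*, 111-1*, 1111-
[col 2] --000*, --010*, --101, -00-0*, -1-01, -1-10, -10-0*, -100-, 0--10, 0-0-0*, 0-01-, 01--0, 01-0-, 010--, 1--01, 1-0-0*, 1-00-, 1-1-1, 10-0-
[col 3] --0-0
Prime implicants: --0-0, --101, -1-01, -1-10, -100-, 0--10, 0-01-, 01--0, 01-0-, 010--, 1--01, 1-00-, 1-1-1, 10-0-, 1111-
PI chart (minterm → PIs covering it):
  0 | --0-0  (sole → essential)
  2 | --0-0,0--10,0-01-
  3 | 0-01-  (sole → essential)
  5 | --101  (sole → essential)
  6 | 0--10  (sole → essential)
  8 | --0-0,-100-,01--0,01-0-,010--
  9 | -1-01,-100-,01-0-,010--
  10 | --0-0,-1-10,0--10,0-01-,01--0,010--
  11 | 0-01-,010--
  12 | 01--0,01-0-
  13 | --101,-1-01,01-0-
  14 | -1-10,0--10,01--0
  16 | --0-0,1-00-,10-0-
  17 | 1--01,1-00-,10-0-
  18 | --0-0  (sole → essential)
  20 | 10-0-  (sole → essential)
  21 | --101,1--01,1-1-1,10-0-
  23 | 1-1-1  (sole → essential)
  24 | --0-0,-100-,1-00-
  25 | -1-01,-100-,1--01,1-00-
  26 | --0-0,-1-10
  29 | --101,-1-01,1--01,1-1-1
  30 | -1-10,1111-
  31 | 1-1-1,1111-
Essential prime implicants: --0-0, --101, 0--10, 0-01-, 1-1-1, 10-0-
Petrick residual → -1-01, -1-10, 01--0
Minimum SOP uses 9 PIs: c'e' + cd'e + bd'e + bde' + a'de' + a'c'd + a'be' + ace + ab'd'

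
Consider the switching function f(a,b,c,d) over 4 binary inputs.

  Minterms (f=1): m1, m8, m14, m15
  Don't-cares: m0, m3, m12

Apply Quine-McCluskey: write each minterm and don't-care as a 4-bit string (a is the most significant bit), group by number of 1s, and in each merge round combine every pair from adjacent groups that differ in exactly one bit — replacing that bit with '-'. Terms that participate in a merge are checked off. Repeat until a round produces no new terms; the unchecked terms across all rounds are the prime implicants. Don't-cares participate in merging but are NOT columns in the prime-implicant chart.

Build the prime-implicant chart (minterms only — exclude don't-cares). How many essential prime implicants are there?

[col 0] 0000*, 0001*, 0011*, 1000*, 1100*, 1110*, 1111*
[col 1] -000, 00-1, 000-, 1-00, 11-0, 111-
Prime implicants: -000, 00-1, 000-, 1-00, 11-0, 111-
PI chart (minterm → PIs covering it):
  1 | 00-1,000-
  8 | -000,1-00
  14 | 11-0,111-
  15 | 111-  (sole → essential)
Essential prime implicants: 111-

1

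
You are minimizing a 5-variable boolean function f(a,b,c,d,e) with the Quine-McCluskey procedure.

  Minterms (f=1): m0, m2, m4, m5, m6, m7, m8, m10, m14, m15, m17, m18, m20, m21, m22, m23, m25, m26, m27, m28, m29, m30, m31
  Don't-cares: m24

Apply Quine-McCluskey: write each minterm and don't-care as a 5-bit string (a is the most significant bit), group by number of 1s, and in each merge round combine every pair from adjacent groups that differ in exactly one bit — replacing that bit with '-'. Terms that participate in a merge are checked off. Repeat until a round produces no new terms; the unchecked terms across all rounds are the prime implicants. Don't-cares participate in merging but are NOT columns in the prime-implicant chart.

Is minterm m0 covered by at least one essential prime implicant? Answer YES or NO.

[col 0] 00000*, 00010*, 00100*, 00101*, 00110*, 00111*, 01000*, 01010*, 01110*, 01111*, 10001*, 10010*, 10100*, 10101*, 10110*, 10111*, 11000*, 11001*, 11010*, 11011*, 11100*, 11101*, 11110*, 11111*
[col 1] -0010*, -0100*, -0101*, -0110*, -0111*, -1000*, -1010*, -1110*, -1111*, 0-000*, 0-010*, 0-110*, 0-111*, 00-00*, 00-10*, 000-0*, 001-0*, 001-1*, 0010-*, 0011-*, 01-10*, 010-0*, 0111-*, 1-001*, 1-010*, 1-100*, 1-101*, 1-110*, 1-111*, 10-01*, 10-10*, 101-0*, 101-1*, 1010-*, 1011-*, 11-00*, 11-01*, 11-10*, 11-11*, 110-0*, 110-1*, 1100-*, 1101-*, 111-0*, 111-1*, 1110-*, 1111-*
[col 2] --010*, --110*, --111*, -0-10*, -01-0*, -01-1*, -010-*, -011-*, -1-10*, -10-0, -111-*, 0--10*, 0-0-0, 0-11-*, 00--0, 001--*, 1--01, 1--10*, 1-1-0*, 1-1-1*, 1-10-*, 1-11-*, 101--*, 11--0*, 11--1*, 11-0-*, 11-1-*, 110--*, 111--*
[col 3] ---10, --11-, -01--, 1-1--, 11---
Prime implicants: ---10, --11-, -01--, -10-0, 0-0-0, 00--0, 1--01, 1-1--, 11---
PI chart (minterm → PIs covering it):
  0 | 0-0-0,00--0
  2 | ---10,0-0-0,00--0
  4 | -01--,00--0
  5 | -01--  (sole → essential)
  6 | ---10,--11-,-01--,00--0
  7 | --11-,-01--
  8 | -10-0,0-0-0
  10 | ---10,-10-0,0-0-0
  14 | ---10,--11-
  15 | --11-  (sole → essential)
  17 | 1--01  (sole → essential)
  18 | ---10  (sole → essential)
  20 | -01--,1-1--
  21 | -01--,1--01,1-1--
  22 | ---10,--11-,-01--,1-1--
  23 | --11-,-01--,1-1--
  25 | 1--01,11---
  26 | ---10,-10-0,11---
  27 | 11---  (sole → essential)
  28 | 1-1--,11---
  29 | 1--01,1-1--,11---
  30 | ---10,--11-,1-1--,11---
  31 | --11-,1-1--,11---
Essential prime implicants: ---10, --11-, -01--, 1--01, 11---

NO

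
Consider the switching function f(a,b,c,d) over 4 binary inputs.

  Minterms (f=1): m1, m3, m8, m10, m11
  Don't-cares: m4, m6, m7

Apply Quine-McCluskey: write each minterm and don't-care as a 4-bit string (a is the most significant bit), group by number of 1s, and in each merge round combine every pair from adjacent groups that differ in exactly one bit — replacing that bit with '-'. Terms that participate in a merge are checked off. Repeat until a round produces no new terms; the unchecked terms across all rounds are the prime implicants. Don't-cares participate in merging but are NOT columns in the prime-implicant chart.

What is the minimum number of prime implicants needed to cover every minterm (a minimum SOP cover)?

3

[col 0] 0001*, 0011*, 0100*, 0110*, 0111*, 1000*, 1010*, 1011*
[col 1] -011, 0-11, 00-1, 01-0, 011-, 10-0, 101-
Prime implicants: -011, 0-11, 00-1, 01-0, 011-, 10-0, 101-
PI chart (minterm → PIs covering it):
  1 | 00-1  (sole → essential)
  3 | -011,0-11,00-1
  8 | 10-0  (sole → essential)
  10 | 10-0,101-
  11 | -011,101-
Essential prime implicants: 00-1, 10-0
Petrick residual → -011
Minimum SOP uses 3 PIs: b'cd + a'b'd + ab'd'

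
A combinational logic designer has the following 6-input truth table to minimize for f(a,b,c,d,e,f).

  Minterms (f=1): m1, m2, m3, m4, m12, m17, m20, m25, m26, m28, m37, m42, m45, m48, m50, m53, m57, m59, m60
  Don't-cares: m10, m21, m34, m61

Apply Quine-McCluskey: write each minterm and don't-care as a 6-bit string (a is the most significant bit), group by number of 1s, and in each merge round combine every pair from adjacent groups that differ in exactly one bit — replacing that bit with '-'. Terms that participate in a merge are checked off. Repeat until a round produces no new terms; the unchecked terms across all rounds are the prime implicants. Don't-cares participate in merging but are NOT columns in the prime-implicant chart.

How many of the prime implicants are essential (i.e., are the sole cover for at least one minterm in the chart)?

6

[col 0] 000001*, 000010*, 000011*, 000100*, 001010*, 001100*, 010001*, 010100*, 010101*, 011001*, 011010*, 011100*, 100010*, 100101*, 101010*, 101101*, 110000*, 110010*, 110101*, 111001*, 111011*, 111100*, 111101*
[col 1] -00010*, -01010*, -10101, -11001, -11100, 0-0001, 0-0100*, 0-1010, 0-1100*, 00-010*, 00-100*, 0000-1, 00001-, 01-001, 01-100*, 010-01, 01010-, 1-0010, 1-0101*, 1-1101*, 10-010*, 10-101*, 11-101*, 1100-0, 111-01, 1110-1, 11110-
[col 2] -0-010, 0--100, 1--101
Prime implicants: -0-010, -10101, -11001, -11100, 0--100, 0-0001, 0-1010, 0000-1, 00001-, 01-001, 010-01, 01010-, 1--101, 1-0010, 1100-0, 111-01, 1110-1, 11110-
PI chart (minterm → PIs covering it):
  1 | 0-0001,0000-1
  2 | -0-010,00001-
  3 | 0000-1,00001-
  4 | 0--100  (sole → essential)
  12 | 0--100  (sole → essential)
  17 | 0-0001,01-001,010-01
  20 | 0--100,01010-
  25 | -11001,01-001
  26 | 0-1010  (sole → essential)
  28 | -11100,0--100
  37 | 1--101  (sole → essential)
  42 | -0-010  (sole → essential)
  45 | 1--101  (sole → essential)
  48 | 1100-0  (sole → essential)
  50 | 1-0010,1100-0
  53 | -10101,1--101
  57 | -11001,111-01,1110-1
  59 | 1110-1  (sole → essential)
  60 | -11100,11110-
Essential prime implicants: -0-010, 0--100, 0-1010, 1--101, 1100-0, 1110-1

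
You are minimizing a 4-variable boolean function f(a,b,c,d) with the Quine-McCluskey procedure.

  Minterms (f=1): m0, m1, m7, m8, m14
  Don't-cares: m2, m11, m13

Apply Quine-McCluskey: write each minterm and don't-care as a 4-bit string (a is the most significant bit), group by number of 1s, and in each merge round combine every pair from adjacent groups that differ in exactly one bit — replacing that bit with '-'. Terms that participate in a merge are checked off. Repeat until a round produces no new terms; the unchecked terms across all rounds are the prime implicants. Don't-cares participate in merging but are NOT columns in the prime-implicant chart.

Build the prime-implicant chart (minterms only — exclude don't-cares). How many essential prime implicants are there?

[col 0] 0000*, 0001*, 0010*, 0111, 1000*, 1011, 1101, 1110
[col 1] -000, 00-0, 000-
Prime implicants: -000, 00-0, 000-, 0111, 1011, 1101, 1110
PI chart (minterm → PIs covering it):
  0 | -000,00-0,000-
  1 | 000-  (sole → essential)
  7 | 0111  (sole → essential)
  8 | -000  (sole → essential)
  14 | 1110  (sole → essential)
Essential prime implicants: -000, 000-, 0111, 1110

4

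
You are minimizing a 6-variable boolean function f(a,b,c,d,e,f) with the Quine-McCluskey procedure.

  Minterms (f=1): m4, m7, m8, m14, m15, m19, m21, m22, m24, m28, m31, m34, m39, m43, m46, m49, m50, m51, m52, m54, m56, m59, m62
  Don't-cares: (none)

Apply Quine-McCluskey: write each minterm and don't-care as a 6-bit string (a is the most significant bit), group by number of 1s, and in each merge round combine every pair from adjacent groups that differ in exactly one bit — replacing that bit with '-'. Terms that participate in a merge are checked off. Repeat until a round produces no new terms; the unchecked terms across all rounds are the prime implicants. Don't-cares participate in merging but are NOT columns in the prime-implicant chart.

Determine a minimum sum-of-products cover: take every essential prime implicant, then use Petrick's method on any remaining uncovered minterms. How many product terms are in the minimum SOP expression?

Round 0: 000100 000111✓ 001000✓ 001110✓ 001111✓ 010011✓ 010101 010110✓ 011000✓ 011100✓ 011111✓ 100010✓ 100111✓ 101011✓ 101110✓ 110001✓ 110010✓ 110011✓ 110100✓ 110110✓ 111000✓ 111011✓ 111110✓
Round 1: -00111 -01110 -10011 -10110 -11000 0-1000 0-1111 00-111 00111- 011-00 1-0010 1-1011 1-1110 11-011 11-110 110-10 1100-1 11001- 1101-0
PIs = {-00111, -01110, -10011, -10110, -11000, 0-1000, 0-1111, 00-111, 000100, 00111-, 010101, 011-00, 1-0010, 1-1011, 1-1110, 11-011, 11-110, 110-10, 1100-1, 11001-, 1101-0}
Coverage chart:
  m4: 000100 ←essential
  m7: -00111,00-111
  m8: 0-1000 ←essential
  m14: -01110,00111-
  m15: 0-1111,00-111,00111-
  m19: -10011 ←essential
  m21: 010101 ←essential
  m22: -10110 ←essential
  m24: -11000,0-1000,011-00
  m28: 011-00 ←essential
  m31: 0-1111 ←essential
  m34: 1-0010 ←essential
  m39: -00111 ←essential
  m43: 1-1011 ←essential
  m46: -01110,1-1110
  m49: 1100-1 ←essential
  m50: 1-0010,110-10,11001-
  m51: -10011,11-011,1100-1,11001-
  m52: 1101-0 ←essential
  m54: -10110,11-110,110-10,1101-0
  m56: -11000 ←essential
  m59: 1-1011,11-011
  m62: 1-1110,11-110
Essential: -00111, -10011, -10110, -11000, 0-1000, 0-1111, 000100, 010101, 011-00, 1-0010, 1-1011, 1100-1, 1101-0
Petrick residual → -01110, 1-1110
Min cover (15 terms): b'c'def + b'cdef' + bc'd'ef + bc'def' + bcd'e'f' + a'cd'e'f' + a'cdef + a'b'c'de'f' + a'bc'de'f + a'bce'f' + ac'd'ef' + acd'ef + acdef' + abc'd'f + abc'df'

15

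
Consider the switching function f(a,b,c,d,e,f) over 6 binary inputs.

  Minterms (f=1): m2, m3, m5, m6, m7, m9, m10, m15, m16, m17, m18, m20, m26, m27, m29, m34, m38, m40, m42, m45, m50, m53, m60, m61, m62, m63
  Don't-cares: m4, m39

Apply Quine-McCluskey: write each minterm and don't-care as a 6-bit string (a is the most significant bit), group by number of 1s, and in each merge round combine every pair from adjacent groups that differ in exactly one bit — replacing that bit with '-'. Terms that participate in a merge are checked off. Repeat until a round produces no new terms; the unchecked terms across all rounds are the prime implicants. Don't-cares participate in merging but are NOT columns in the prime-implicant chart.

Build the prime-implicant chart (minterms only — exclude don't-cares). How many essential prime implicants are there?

12

[col 0] 000010*, 000011*, 000100*, 000101*, 000110*, 000111*, 001001, 001010*, 001111*, 010000*, 010001*, 010010*, 010100*, 011010*, 011011*, 011101*, 100010*, 100110*, 100111*, 101000*, 101010*, 101101*, 110010*, 110101*, 111100*, 111101*, 111110*, 111111*
[col 1] -00010*, -00110*, -00111*, -01010*, -10010*, -11101, 0-0010*, 0-0100, 0-1010*, 00-010*, 00-111, 000-10*, 000-11*, 00001-*, 0001-0*, 0001-1*, 00010-*, 00011-*, 01-010*, 010-00, 0100-0, 01000-, 01101-, 1-0010*, 1-1101, 10-010*, 100-10*, 10011-*, 1010-0, 11-101, 1111-0*, 1111-1*, 11110-*, 11111-*
[col 2] --0010, -0-010, -00-10, -0011-, 0--010, 000-1-, 0001--, 1111--
Prime implicants: --0010, -0-010, -00-10, -0011-, -11101, 0--010, 0-0100, 00-111, 000-1-, 0001--, 001001, 010-00, 0100-0, 01000-, 01101-, 1-1101, 1010-0, 11-101, 1111--
PI chart (minterm → PIs covering it):
  2 | --0010,-0-010,-00-10,0--010,000-1-
  3 | 000-1-  (sole → essential)
  5 | 0001--  (sole → essential)
  6 | -00-10,-0011-,000-1-,0001--
  7 | -0011-,00-111,000-1-,0001--
  9 | 001001  (sole → essential)
  10 | -0-010,0--010
  15 | 00-111  (sole → essential)
  16 | 010-00,0100-0,01000-
  17 | 01000-  (sole → essential)
  18 | --0010,0--010,0100-0
  20 | 0-0100,010-00
  26 | 0--010,01101-
  27 | 01101-  (sole → essential)
  29 | -11101  (sole → essential)
  34 | --0010,-0-010,-00-10
  38 | -00-10,-0011-
  40 | 1010-0  (sole → essential)
  42 | -0-010,1010-0
  45 | 1-1101  (sole → essential)
  50 | --0010  (sole → essential)
  53 | 11-101  (sole → essential)
  60 | 1111--  (sole → essential)
  61 | -11101,1-1101,11-101,1111--
  62 | 1111--  (sole → essential)
  63 | 1111--  (sole → essential)
Essential prime implicants: --0010, -11101, 00-111, 000-1-, 0001--, 001001, 01000-, 01101-, 1-1101, 1010-0, 11-101, 1111--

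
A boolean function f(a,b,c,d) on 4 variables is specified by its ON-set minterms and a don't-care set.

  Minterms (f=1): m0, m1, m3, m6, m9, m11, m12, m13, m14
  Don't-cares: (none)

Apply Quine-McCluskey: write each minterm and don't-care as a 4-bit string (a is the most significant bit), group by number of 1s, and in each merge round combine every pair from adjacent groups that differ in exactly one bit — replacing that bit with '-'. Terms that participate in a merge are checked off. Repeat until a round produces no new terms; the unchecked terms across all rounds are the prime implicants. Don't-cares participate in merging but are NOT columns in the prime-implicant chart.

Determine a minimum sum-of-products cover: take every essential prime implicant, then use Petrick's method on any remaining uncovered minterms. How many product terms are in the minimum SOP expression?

Round 0: 0000✓ 0001✓ 0011✓ 0110✓ 1001✓ 1011✓ 1100✓ 1101✓ 1110✓
Round 1: -001✓ -011✓ -110 00-1✓ 000- 1-01 10-1✓ 11-0 110-
Round 2: -0-1
PIs = {-0-1, -110, 000-, 1-01, 11-0, 110-}
Coverage chart:
  m0: 000- ←essential
  m1: -0-1,000-
  m3: -0-1 ←essential
  m6: -110 ←essential
  m9: -0-1,1-01
  m11: -0-1 ←essential
  m12: 11-0,110-
  m13: 1-01,110-
  m14: -110,11-0
Essential: -0-1, -110, 000-
Petrick residual → 110-
Min cover (4 terms): b'd + bcd' + a'b'c' + abc'

4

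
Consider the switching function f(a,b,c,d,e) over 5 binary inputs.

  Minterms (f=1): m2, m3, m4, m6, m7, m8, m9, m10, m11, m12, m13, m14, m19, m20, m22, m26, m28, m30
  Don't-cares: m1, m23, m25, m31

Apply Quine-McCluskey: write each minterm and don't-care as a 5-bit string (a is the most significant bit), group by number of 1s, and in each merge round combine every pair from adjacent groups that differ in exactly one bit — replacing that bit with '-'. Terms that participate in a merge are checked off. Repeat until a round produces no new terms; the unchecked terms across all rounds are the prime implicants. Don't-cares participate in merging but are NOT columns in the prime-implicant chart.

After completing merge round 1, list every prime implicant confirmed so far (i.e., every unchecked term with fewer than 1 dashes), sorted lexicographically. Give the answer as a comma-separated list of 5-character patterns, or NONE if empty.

NONE

size-2^0 implicants → 00001(✓)  00010(✓)  00011(✓)  00100(✓)  00110(✓)  00111(✓)  01000(✓)  01001(✓)  01010(✓)  01011(✓)  01100(✓)  01101(✓)  01110(✓)  10011(✓)  10100(✓)  10110(✓)  10111(✓)  11001(✓)  11010(✓)  11100(✓)  11110(✓)  11111(✓)
size-2^1 implicants → -0011(✓)  -0100(✓)  -0110(✓)  -0111(✓)  -1001  -1010(✓)  -1100(✓)  -1110(✓)  0-001(✓)  0-010(✓)  0-011(✓)  0-100(✓)  0-110(✓)  00-10(✓)  00-11(✓)  000-1(✓)  0001-(✓)  001-0(✓)  0011-(✓)  01-00(✓)  01-01(✓)  01-10(✓)  010-0(✓)  010-1(✓)  0100-(✓)  0101-(✓)  011-0(✓)  0110-(✓)  1-100(✓)  1-110(✓)  1-111(✓)  10-11(✓)  101-0(✓)  1011-(✓)  11-10(✓)  111-0(✓)  1111-(✓)
size-2^2 implicants → --100(✓)  --110(✓)  -0-11  -01-0(✓)  -011-  -1-10  -11-0(✓)  0--10  0-0-1  0-01-  0-1-0(✓)  00-1-  01--0  01-0-  010--  1-1-0(✓)  1-11-
size-2^3 implicants → --1-0
Unchecked terms (primes): --1-0, -0-11, -011-, -1-10, -1001, 0--10, 0-0-1, 0-01-, 00-1-, 01--0, 01-0-, 010--, 1-11-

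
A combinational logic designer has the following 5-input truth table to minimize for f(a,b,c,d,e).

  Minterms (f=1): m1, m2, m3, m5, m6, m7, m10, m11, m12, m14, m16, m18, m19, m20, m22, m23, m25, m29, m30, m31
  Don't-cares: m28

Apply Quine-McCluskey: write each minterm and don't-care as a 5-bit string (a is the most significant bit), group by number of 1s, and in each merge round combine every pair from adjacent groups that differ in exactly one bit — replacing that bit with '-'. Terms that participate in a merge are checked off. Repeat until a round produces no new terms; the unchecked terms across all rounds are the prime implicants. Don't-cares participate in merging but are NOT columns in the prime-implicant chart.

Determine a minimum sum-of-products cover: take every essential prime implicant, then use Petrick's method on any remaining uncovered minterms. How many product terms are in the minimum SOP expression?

7

size-2^0 implicants → 00001(✓)  00010(✓)  00011(✓)  00101(✓)  00110(✓)  00111(✓)  01010(✓)  01011(✓)  01100(✓)  01110(✓)  10000(✓)  10010(✓)  10011(✓)  10100(✓)  10110(✓)  10111(✓)  11001(✓)  11100(✓)  11101(✓)  11110(✓)  11111(✓)
size-2^1 implicants → -0010(✓)  -0011(✓)  -0110(✓)  -0111(✓)  -1100(✓)  -1110(✓)  0-010(✓)  0-011(✓)  0-110(✓)  00-01(✓)  00-10(✓)  00-11(✓)  000-1(✓)  0001-(✓)  001-1(✓)  0011-(✓)  01-10(✓)  0101-(✓)  011-0(✓)  1-100(✓)  1-110(✓)  1-111(✓)  10-00(✓)  10-10(✓)  10-11(✓)  100-0(✓)  1001-(✓)  101-0(✓)  1011-(✓)  11-01  111-0(✓)  111-1(✓)  1110-(✓)  1111-(✓)
size-2^2 implicants → --110  -0-10(✓)  -0-11(✓)  -001-(✓)  -011-(✓)  -11-0  0--10  0-01-  00--1  00-1-(✓)  1-1-0  1-11-  10--0  10-1-(✓)  111--
size-2^3 implicants → -0-1-
Unchecked terms (primes): --110, -0-1-, -11-0, 0--10, 0-01-, 00--1, 1-1-0, 1-11-, 10--0, 11-01, 111--
Minterm coverage:
  m1 ⊆ 00--1 [E]
  m2 ⊆ -0-1-,0--10,0-01-
  m3 ⊆ -0-1-,0-01-,00--1
  m5 ⊆ 00--1 [E]
  m6 ⊆ --110,-0-1-,0--10
  m7 ⊆ -0-1-,00--1
  m10 ⊆ 0--10,0-01-
  m11 ⊆ 0-01- [E]
  m12 ⊆ -11-0 [E]
  m14 ⊆ --110,-11-0,0--10
  m16 ⊆ 10--0 [E]
  m18 ⊆ -0-1-,10--0
  m19 ⊆ -0-1- [E]
  m20 ⊆ 1-1-0,10--0
  m22 ⊆ --110,-0-1-,1-1-0,1-11-,10--0
  m23 ⊆ -0-1-,1-11-
  m25 ⊆ 11-01 [E]
  m29 ⊆ 11-01,111--
  m30 ⊆ --110,-11-0,1-1-0,1-11-,111--
  m31 ⊆ 1-11-,111--
E = {-0-1-, -11-0, 0-01-, 00--1, 10--0, 11-01}
Petrick residual → 1-11-
Cover = b'd + bce' + a'c'd + a'b'e + acd + ab'e' + abd'e  |cover|=7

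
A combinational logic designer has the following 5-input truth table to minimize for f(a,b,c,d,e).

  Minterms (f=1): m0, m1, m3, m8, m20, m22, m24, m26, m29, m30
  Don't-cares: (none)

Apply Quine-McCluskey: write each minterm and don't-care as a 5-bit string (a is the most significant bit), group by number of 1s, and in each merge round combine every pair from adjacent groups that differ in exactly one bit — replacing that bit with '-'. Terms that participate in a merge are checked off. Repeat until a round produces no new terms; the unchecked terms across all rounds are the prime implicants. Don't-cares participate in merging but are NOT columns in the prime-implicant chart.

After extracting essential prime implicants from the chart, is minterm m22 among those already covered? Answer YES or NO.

YES

[col 0] 00000*, 00001*, 00011*, 01000*, 10100*, 10110*, 11000*, 11010*, 11101, 11110*
[col 1] -1000, 0-000, 000-1, 0000-, 1-110, 101-0, 11-10, 110-0
Prime implicants: -1000, 0-000, 000-1, 0000-, 1-110, 101-0, 11-10, 110-0, 11101
PI chart (minterm → PIs covering it):
  0 | 0-000,0000-
  1 | 000-1,0000-
  3 | 000-1  (sole → essential)
  8 | -1000,0-000
  20 | 101-0  (sole → essential)
  22 | 1-110,101-0
  24 | -1000,110-0
  26 | 11-10,110-0
  29 | 11101  (sole → essential)
  30 | 1-110,11-10
Essential prime implicants: 000-1, 101-0, 11101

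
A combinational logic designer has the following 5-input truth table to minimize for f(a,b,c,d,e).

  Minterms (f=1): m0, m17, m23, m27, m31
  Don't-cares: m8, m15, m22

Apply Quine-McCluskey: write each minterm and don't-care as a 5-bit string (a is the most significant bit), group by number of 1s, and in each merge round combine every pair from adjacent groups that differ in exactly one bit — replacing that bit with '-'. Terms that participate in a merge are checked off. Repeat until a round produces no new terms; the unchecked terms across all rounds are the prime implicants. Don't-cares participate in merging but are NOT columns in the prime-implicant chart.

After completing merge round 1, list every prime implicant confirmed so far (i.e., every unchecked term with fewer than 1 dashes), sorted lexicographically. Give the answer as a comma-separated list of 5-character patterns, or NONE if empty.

10001

[col 0] 00000*, 01000*, 01111*, 10001, 10110*, 10111*, 11011*, 11111*
[col 1] -1111, 0-000, 1-111, 1011-, 11-11
Prime implicants: -1111, 0-000, 1-111, 10001, 1011-, 11-11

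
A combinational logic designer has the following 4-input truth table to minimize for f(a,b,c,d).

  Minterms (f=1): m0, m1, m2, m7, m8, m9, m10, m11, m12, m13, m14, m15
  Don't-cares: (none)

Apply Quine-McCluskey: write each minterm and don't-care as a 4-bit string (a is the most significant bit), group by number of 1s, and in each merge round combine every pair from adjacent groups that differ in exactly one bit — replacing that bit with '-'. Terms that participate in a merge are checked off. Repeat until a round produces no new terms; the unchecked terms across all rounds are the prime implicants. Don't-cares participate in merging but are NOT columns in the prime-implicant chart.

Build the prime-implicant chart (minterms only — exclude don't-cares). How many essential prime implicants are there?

size-2^0 implicants → 0000(✓)  0001(✓)  0010(✓)  0111(✓)  1000(✓)  1001(✓)  1010(✓)  1011(✓)  1100(✓)  1101(✓)  1110(✓)  1111(✓)
size-2^1 implicants → -000(✓)  -001(✓)  -010(✓)  -111  00-0(✓)  000-(✓)  1-00(✓)  1-01(✓)  1-10(✓)  1-11(✓)  10-0(✓)  10-1(✓)  100-(✓)  101-(✓)  11-0(✓)  11-1(✓)  110-(✓)  111-(✓)
size-2^2 implicants → -0-0  -00-  1--0(✓)  1--1(✓)  1-0-(✓)  1-1-(✓)  10--(✓)  11--(✓)
size-2^3 implicants → 1---
Unchecked terms (primes): -0-0, -00-, -111, 1---
Minterm coverage:
  m0 ⊆ -0-0,-00-
  m1 ⊆ -00- [E]
  m2 ⊆ -0-0 [E]
  m7 ⊆ -111 [E]
  m8 ⊆ -0-0,-00-,1---
  m9 ⊆ -00-,1---
  m10 ⊆ -0-0,1---
  m11 ⊆ 1--- [E]
  m12 ⊆ 1--- [E]
  m13 ⊆ 1--- [E]
  m14 ⊆ 1--- [E]
  m15 ⊆ -111,1---
E = {-0-0, -00-, -111, 1---}

4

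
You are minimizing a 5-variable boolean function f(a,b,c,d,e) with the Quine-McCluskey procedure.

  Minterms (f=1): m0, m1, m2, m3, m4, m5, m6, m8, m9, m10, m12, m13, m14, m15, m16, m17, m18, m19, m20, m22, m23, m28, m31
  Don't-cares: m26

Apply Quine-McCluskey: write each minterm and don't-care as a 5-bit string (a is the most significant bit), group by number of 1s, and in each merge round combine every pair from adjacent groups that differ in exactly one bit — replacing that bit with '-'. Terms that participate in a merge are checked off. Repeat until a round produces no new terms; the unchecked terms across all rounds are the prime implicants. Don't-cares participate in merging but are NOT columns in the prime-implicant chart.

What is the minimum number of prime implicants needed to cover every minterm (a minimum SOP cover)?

size-2^0 implicants → 00000(✓)  00001(✓)  00010(✓)  00011(✓)  00100(✓)  00101(✓)  00110(✓)  01000(✓)  01001(✓)  01010(✓)  01100(✓)  01101(✓)  01110(✓)  01111(✓)  10000(✓)  10001(✓)  10010(✓)  10011(✓)  10100(✓)  10110(✓)  10111(✓)  11010(✓)  11100(✓)  11111(✓)
size-2^1 implicants → -0000(✓)  -0001(✓)  -0010(✓)  -0011(✓)  -0100(✓)  -0110(✓)  -1010(✓)  -1100(✓)  -1111  0-000(✓)  0-001(✓)  0-010(✓)  0-100(✓)  0-101(✓)  0-110(✓)  00-00(✓)  00-01(✓)  00-10(✓)  000-0(✓)  000-1(✓)  0000-(✓)  0001-(✓)  001-0(✓)  0010-(✓)  01-00(✓)  01-01(✓)  01-10(✓)  010-0(✓)  0100-(✓)  011-0(✓)  011-1(✓)  0110-(✓)  0111-(✓)  1-010(✓)  1-100(✓)  1-111  10-00(✓)  10-10(✓)  10-11(✓)  100-0(✓)  100-1(✓)  1000-(✓)  1001-(✓)  101-0(✓)  1011-(✓)
size-2^2 implicants → --010  --100  -0-00(✓)  -0-10(✓)  -00-0(✓)  -00-1(✓)  -000-(✓)  -001-(✓)  -01-0(✓)  0--00(✓)  0--01(✓)  0--10(✓)  0-0-0(✓)  0-00-(✓)  0-1-0(✓)  0-10-(✓)  00--0(✓)  00-0-(✓)  000--(✓)  01--0(✓)  01-0-(✓)  011--  10--0(✓)  10-1-  100--(✓)
size-2^3 implicants → -0--0  -00--  0---0  0--0-
Unchecked terms (primes): --010, --100, -0--0, -00--, -1111, 0---0, 0--0-, 011--, 1-111, 10-1-
Minterm coverage:
  m0 ⊆ -0--0,-00--,0---0,0--0-
  m1 ⊆ -00--,0--0-
  m2 ⊆ --010,-0--0,-00--,0---0
  m3 ⊆ -00-- [E]
  m4 ⊆ --100,-0--0,0---0,0--0-
  m5 ⊆ 0--0- [E]
  m6 ⊆ -0--0,0---0
  m8 ⊆ 0---0,0--0-
  m9 ⊆ 0--0- [E]
  m10 ⊆ --010,0---0
  m12 ⊆ --100,0---0,0--0-,011--
  m13 ⊆ 0--0-,011--
  m14 ⊆ 0---0,011--
  m15 ⊆ -1111,011--
  m16 ⊆ -0--0,-00--
  m17 ⊆ -00-- [E]
  m18 ⊆ --010,-0--0,-00--,10-1-
  m19 ⊆ -00--,10-1-
  m20 ⊆ --100,-0--0
  m22 ⊆ -0--0,10-1-
  m23 ⊆ 1-111,10-1-
  m28 ⊆ --100 [E]
  m31 ⊆ -1111,1-111
E = {--100, -00--, 0--0-}
Petrick residual → -1111, 0---0, 10-1-
Cover = cd'e' + b'c' + bcde + a'e' + a'd' + ab'd  |cover|=6

6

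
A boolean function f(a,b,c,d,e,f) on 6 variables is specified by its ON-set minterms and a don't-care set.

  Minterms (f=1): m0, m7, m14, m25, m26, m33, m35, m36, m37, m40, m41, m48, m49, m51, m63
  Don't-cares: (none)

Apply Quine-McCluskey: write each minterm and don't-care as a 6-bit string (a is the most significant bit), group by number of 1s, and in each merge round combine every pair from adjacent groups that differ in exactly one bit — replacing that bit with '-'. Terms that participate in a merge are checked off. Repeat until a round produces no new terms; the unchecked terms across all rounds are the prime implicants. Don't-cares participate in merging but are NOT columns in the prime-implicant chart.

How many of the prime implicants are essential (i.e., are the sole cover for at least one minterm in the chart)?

10

[col 0] 000000, 000111, 001110, 011001, 011010, 100001*, 100011*, 100100*, 100101*, 101000*, 101001*, 110000*, 110001*, 110011*, 111111
[col 1] 1-0001*, 1-0011*, 10-001, 100-01, 1000-1*, 10010-, 10100-, 1100-1*, 11000-
[col 2] 1-00-1
Prime implicants: 000000, 000111, 001110, 011001, 011010, 1-00-1, 10-001, 100-01, 10010-, 10100-, 11000-, 111111
PI chart (minterm → PIs covering it):
  0 | 000000  (sole → essential)
  7 | 000111  (sole → essential)
  14 | 001110  (sole → essential)
  25 | 011001  (sole → essential)
  26 | 011010  (sole → essential)
  33 | 1-00-1,10-001,100-01
  35 | 1-00-1  (sole → essential)
  36 | 10010-  (sole → essential)
  37 | 100-01,10010-
  40 | 10100-  (sole → essential)
  41 | 10-001,10100-
  48 | 11000-  (sole → essential)
  49 | 1-00-1,11000-
  51 | 1-00-1  (sole → essential)
  63 | 111111  (sole → essential)
Essential prime implicants: 000000, 000111, 001110, 011001, 011010, 1-00-1, 10010-, 10100-, 11000-, 111111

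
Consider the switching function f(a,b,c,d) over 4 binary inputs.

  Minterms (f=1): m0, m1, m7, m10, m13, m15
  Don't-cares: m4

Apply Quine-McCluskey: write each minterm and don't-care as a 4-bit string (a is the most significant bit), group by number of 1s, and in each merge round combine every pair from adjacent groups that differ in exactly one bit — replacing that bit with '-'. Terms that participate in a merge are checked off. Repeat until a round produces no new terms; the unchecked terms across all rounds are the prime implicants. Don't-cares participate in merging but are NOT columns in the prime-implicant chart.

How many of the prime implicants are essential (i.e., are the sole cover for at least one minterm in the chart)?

[col 0] 0000*, 0001*, 0100*, 0111*, 1010, 1101*, 1111*
[col 1] -111, 0-00, 000-, 11-1
Prime implicants: -111, 0-00, 000-, 1010, 11-1
PI chart (minterm → PIs covering it):
  0 | 0-00,000-
  1 | 000-  (sole → essential)
  7 | -111  (sole → essential)
  10 | 1010  (sole → essential)
  13 | 11-1  (sole → essential)
  15 | -111,11-1
Essential prime implicants: -111, 000-, 1010, 11-1

4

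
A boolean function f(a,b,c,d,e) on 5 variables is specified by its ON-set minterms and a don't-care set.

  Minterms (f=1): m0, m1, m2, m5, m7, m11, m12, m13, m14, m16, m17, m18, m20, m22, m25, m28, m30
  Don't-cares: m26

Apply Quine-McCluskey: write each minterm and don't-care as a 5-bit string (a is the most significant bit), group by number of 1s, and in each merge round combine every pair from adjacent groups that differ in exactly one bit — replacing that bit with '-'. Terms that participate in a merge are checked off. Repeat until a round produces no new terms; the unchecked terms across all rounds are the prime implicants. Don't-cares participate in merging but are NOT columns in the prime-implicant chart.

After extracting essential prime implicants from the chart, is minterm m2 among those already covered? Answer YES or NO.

size-2^0 implicants → 00000(✓)  00001(✓)  00010(✓)  00101(✓)  00111(✓)  01011  01100(✓)  01101(✓)  01110(✓)  10000(✓)  10001(✓)  10010(✓)  10100(✓)  10110(✓)  11001(✓)  11010(✓)  11100(✓)  11110(✓)
size-2^1 implicants → -0000(✓)  -0001(✓)  -0010(✓)  -1100(✓)  -1110(✓)  0-101  00-01  000-0(✓)  0000-(✓)  001-1  011-0(✓)  0110-  1-001  1-010(✓)  1-100(✓)  1-110(✓)  10-00(✓)  10-10(✓)  100-0(✓)  1000-(✓)  101-0(✓)  11-10(✓)  111-0(✓)
size-2^2 implicants → -00-0  -000-  -11-0  1--10  1-1-0  10--0
Unchecked terms (primes): -00-0, -000-, -11-0, 0-101, 00-01, 001-1, 01011, 0110-, 1--10, 1-001, 1-1-0, 10--0
Minterm coverage:
  m0 ⊆ -00-0,-000-
  m1 ⊆ -000-,00-01
  m2 ⊆ -00-0 [E]
  m5 ⊆ 0-101,00-01,001-1
  m7 ⊆ 001-1 [E]
  m11 ⊆ 01011 [E]
  m12 ⊆ -11-0,0110-
  m13 ⊆ 0-101,0110-
  m14 ⊆ -11-0 [E]
  m16 ⊆ -00-0,-000-,10--0
  m17 ⊆ -000-,1-001
  m18 ⊆ -00-0,1--10,10--0
  m20 ⊆ 1-1-0,10--0
  m22 ⊆ 1--10,1-1-0,10--0
  m25 ⊆ 1-001 [E]
  m28 ⊆ -11-0,1-1-0
  m30 ⊆ -11-0,1--10,1-1-0
E = {-00-0, -11-0, 001-1, 01011, 1-001}

YES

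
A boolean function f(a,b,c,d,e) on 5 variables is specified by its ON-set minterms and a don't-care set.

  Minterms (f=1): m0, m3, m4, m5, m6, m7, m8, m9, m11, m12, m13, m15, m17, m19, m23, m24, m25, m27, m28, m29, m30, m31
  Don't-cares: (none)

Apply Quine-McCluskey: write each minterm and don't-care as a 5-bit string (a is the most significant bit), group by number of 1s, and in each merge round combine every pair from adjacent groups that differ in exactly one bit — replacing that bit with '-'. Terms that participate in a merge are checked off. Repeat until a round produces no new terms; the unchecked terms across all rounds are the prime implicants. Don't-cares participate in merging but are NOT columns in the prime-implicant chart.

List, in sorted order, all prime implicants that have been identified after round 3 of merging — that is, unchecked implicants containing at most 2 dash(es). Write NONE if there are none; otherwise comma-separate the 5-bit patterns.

0--00, 0-1-1, 0-10-, 001--, 1-0-1, 111--

[col 0] 00000*, 00011*, 00100*, 00101*, 00110*, 00111*, 01000*, 01001*, 01011*, 01100*, 01101*, 01111*, 10001*, 10011*, 10111*, 11000*, 11001*, 11011*, 11100*, 11101*, 11110*, 11111*
[col 1] -0011*, -0111*, -1000*, -1001*, -1011*, -1100*, -1101*, -1111*, 0-000*, 0-011*, 0-100*, 0-101*, 0-111*, 00-00*, 00-11*, 001-0*, 001-1*, 0010-*, 0011-*, 01-00*, 01-01*, 01-11*, 010-1*, 0100-*, 011-1*, 0110-*, 1-001*, 1-011*, 1-111*, 10-11*, 100-1*, 11-00*, 11-01*, 11-11*, 110-1*, 1100-*, 111-0*, 111-1*, 1110-*, 1111-*
[col 2] --011*, --111*, -0-11*, -1-00*, -1-01*, -1-11*, -10-1*, -100-*, -11-1*, -110-*, 0--00, 0--11*, 0-1-1, 0-10-, 001--, 01--1*, 01-0-*, 1--11*, 1-0-1, 11--1*, 11-0-*, 111--
[col 3] ---11, -1--1, -1-0-
Prime implicants: ---11, -1--1, -1-0-, 0--00, 0-1-1, 0-10-, 001--, 1-0-1, 111--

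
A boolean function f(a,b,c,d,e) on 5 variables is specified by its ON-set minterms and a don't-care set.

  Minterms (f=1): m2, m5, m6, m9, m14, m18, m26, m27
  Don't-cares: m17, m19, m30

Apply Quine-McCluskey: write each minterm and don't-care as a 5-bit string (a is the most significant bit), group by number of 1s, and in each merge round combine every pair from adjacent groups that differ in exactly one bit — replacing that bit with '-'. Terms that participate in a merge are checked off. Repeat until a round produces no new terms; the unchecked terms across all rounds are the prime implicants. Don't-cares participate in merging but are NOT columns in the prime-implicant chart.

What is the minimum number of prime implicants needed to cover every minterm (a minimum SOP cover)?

size-2^0 implicants → 00010(✓)  00101  00110(✓)  01001  01110(✓)  10001(✓)  10010(✓)  10011(✓)  11010(✓)  11011(✓)  11110(✓)
size-2^1 implicants → -0010  -1110  0-110  00-10  1-010(✓)  1-011(✓)  100-1  1001-(✓)  11-10  1101-(✓)
size-2^2 implicants → 1-01-
Unchecked terms (primes): -0010, -1110, 0-110, 00-10, 00101, 01001, 1-01-, 100-1, 11-10
Minterm coverage:
  m2 ⊆ -0010,00-10
  m5 ⊆ 00101 [E]
  m6 ⊆ 0-110,00-10
  m9 ⊆ 01001 [E]
  m14 ⊆ -1110,0-110
  m18 ⊆ -0010,1-01-
  m26 ⊆ 1-01-,11-10
  m27 ⊆ 1-01- [E]
E = {00101, 01001, 1-01-}
Petrick residual → -0010, 0-110
Cover = b'c'de' + a'cde' + a'b'cd'e + a'bc'd'e + ac'd  |cover|=5

5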